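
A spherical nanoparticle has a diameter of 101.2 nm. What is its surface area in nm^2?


Radius r = 101.2/2 = 50.6 nm
Surface area SA = 4 * pi * r^2
SA = 4 * pi * (50.6)^2
SA = 32174.43 nm^2

32174.43


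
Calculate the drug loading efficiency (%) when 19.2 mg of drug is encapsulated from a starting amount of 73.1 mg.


Drug loading efficiency = (drug loaded / drug initial) * 100
DLE = 19.2 / 73.1 * 100
DLE = 0.2627 * 100
DLE = 26.27%

26.27


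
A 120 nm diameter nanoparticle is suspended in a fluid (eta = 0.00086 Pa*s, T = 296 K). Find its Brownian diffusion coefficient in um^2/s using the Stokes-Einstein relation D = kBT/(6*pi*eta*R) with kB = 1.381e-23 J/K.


Radius R = 120/2 = 60 nm = 6e-08 m
D = kB*T / (6*pi*eta*R)
D = 1.381e-23 * 296 / (6 * pi * 0.00086 * 6e-08)
D = 4.20276e-12 m^2/s = 4.203 um^2/s

4.203


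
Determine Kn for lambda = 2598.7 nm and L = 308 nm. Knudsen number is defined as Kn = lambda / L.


Knudsen number Kn = lambda / L
Kn = 2598.7 / 308
Kn = 8.4373

8.4373


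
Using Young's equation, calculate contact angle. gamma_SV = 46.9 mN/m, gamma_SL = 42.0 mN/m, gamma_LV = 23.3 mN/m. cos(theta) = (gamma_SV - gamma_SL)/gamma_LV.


cos(theta) = (gamma_SV - gamma_SL) / gamma_LV
cos(theta) = (46.9 - 42.0) / 23.3
cos(theta) = 0.2103
theta = arccos(0.2103) = 77.86 degrees

77.86


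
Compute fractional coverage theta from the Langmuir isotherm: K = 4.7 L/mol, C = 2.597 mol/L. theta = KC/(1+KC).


Langmuir isotherm: theta = K*C / (1 + K*C)
K*C = 4.7 * 2.597 = 12.2059
theta = 12.2059 / (1 + 12.2059) = 12.2059 / 13.2059
theta = 0.9243

0.9243


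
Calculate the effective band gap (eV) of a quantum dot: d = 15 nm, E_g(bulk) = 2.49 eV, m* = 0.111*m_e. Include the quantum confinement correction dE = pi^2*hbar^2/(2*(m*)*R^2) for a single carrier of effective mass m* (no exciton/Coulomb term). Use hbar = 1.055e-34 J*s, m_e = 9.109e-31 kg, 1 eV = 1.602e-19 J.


Radius R = 15/2 nm = 7.5e-09 m
Confinement energy dE = pi^2 * hbar^2 / (2 * m_eff * m_e * R^2)
dE = pi^2 * (1.055e-34)^2 / (2 * 0.111 * 9.109e-31 * (7.5e-09)^2) J, divided by 1.602e-19 J/eV
dE = 0.0603 eV
Total band gap = E_g(bulk) + dE = 2.49 + 0.0603 = 2.5503 eV

2.5503


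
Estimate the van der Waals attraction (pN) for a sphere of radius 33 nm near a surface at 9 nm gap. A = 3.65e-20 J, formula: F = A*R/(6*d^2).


Convert to SI: R = 33 nm = 3.3e-08 m, d = 9 nm = 9e-09 m
F = A * R / (6 * d^2)
F = 3.65e-20 * 3.3e-08 / (6 * (9e-09)^2)
F = 2.4784e-12 N = 2.478 pN

2.478


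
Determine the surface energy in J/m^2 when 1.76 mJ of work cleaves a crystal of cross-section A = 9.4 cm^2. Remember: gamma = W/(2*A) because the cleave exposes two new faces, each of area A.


Convert: A = 9.4 cm^2 = 0.00094 m^2, W = 1.76 mJ = 0.00176 J
Cleaving exposes two faces of area A, so total new surface = 2*A and gamma = W / (2*A)
gamma = 0.00176 / (2 * 0.00094)
gamma = 0.936 J/m^2

0.936


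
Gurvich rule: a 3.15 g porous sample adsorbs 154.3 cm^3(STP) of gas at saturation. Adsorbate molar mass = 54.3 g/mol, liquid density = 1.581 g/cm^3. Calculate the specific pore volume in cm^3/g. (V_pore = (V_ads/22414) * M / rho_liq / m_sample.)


Moles adsorbed n = V_ads / 22414 = 154.3 / 22414 = 6.884090e-03 mol
Liquid volume V_liq = n * M / rho_liq = 6.884090e-03 * 54.3 / 1.581 = 0.23644 cm^3
Specific pore volume V_pore = V_liq / m_sample = 0.23644 / 3.15
V_pore = 0.0751 cm^3/g

0.0751


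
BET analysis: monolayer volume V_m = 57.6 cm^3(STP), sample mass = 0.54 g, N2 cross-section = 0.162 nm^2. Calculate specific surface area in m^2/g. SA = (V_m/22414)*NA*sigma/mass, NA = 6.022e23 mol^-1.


Number of moles in monolayer = V_m / 22414 = 57.6 / 22414 = 0.00256982
Number of molecules = moles * NA = 0.00256982 * 6.022e23
SA = molecules * sigma / mass
SA = (57.6 / 22414) * 6.022e23 * 0.162e-18 / 0.54
SA = 464.3 m^2/g

464.3


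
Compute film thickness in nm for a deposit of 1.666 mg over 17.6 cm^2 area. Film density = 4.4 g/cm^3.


Convert: m = 1.666 mg = 1.6660e-06 kg, A = 17.6 cm^2 = 1.7600e-03 m^2, rho = 4.4 g/cm^3 = 4400 kg/m^3
t = m / (A * rho)
t = 1.6660e-06 / (1.7600e-03 * 4400)
t = 2.1513e-07 m = 215.1 nm

215.1


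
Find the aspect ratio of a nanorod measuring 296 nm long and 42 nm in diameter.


Aspect ratio AR = length / diameter
AR = 296 / 42
AR = 7.05

7.05


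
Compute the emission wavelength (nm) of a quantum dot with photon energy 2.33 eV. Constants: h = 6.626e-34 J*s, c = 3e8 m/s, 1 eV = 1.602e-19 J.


Convert energy: E = 2.33 eV = 2.33 * 1.602e-19 = 3.73266e-19 J
lambda = h*c / E = 6.626e-34 * 3e8 / 3.73266e-19
lambda = 5.32542e-07 m = 532.5 nm

532.5


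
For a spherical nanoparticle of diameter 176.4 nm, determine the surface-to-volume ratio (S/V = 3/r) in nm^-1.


Radius r = 176.4/2 = 88.2 nm
S/V = 3 / r = 3 / 88.2
S/V = 0.034 nm^-1

0.034


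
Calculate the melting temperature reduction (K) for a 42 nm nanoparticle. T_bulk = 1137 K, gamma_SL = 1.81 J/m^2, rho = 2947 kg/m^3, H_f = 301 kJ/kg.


Radius R = 42/2 = 21 nm = 2.1e-08 m
Convert H_f = 301 kJ/kg = 301000 J/kg
dT = 2 * gamma_SL * T_bulk / (rho * H_f * R)
dT = 2 * 1.81 * 1137 / (2947 * 301000 * 2.1e-08)
dT = 221.0 K

221.0


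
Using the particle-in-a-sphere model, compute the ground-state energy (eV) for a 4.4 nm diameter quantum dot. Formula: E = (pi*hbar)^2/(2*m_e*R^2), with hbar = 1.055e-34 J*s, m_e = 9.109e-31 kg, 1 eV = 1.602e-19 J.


Radius R = 4.4/2 = 2.2 nm = 2.2e-09 m
E = (pi * 1.055e-34)^2 / (2 * 9.109e-31 * (2.2e-09)^2)
E(J) = 1.24583e-20
E = E(J) / 1.602e-19 = 0.0778 eV

0.0778


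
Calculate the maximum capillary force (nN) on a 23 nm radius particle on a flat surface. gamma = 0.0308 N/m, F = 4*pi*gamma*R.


Convert radius: R = 23 nm = 2.3e-08 m
F = 4 * pi * gamma * R
F = 4 * pi * 0.0308 * 2.3e-08
F = 8.90202e-09 N = 8.902 nN

8.902


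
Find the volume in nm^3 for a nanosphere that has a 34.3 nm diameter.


Radius r = 34.3/2 = 17.15 nm
Volume V = (4/3) * pi * r^3
V = (4/3) * pi * (17.15)^3
V = 21129.1 nm^3

21129.1


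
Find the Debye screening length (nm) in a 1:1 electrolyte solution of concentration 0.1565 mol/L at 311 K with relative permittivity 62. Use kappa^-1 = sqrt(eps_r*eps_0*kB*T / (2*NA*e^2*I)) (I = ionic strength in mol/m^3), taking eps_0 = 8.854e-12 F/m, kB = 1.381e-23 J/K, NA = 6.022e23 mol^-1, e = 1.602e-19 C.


Ionic strength I = 0.1565 * 1^2 * 1000 = 156.5 mol/m^3
kappa^-1 = sqrt(62 * 8.854e-12 * 1.381e-23 * 311 / (2 * 6.022e23 * (1.602e-19)^2 * 156.5))
kappa^-1 = 0.698 nm

0.698


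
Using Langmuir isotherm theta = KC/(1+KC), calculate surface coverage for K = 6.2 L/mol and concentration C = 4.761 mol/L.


Langmuir isotherm: theta = K*C / (1 + K*C)
K*C = 6.2 * 4.761 = 29.5182
theta = 29.5182 / (1 + 29.5182) = 29.5182 / 30.5182
theta = 0.9672

0.9672


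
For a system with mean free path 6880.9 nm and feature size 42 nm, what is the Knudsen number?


Knudsen number Kn = lambda / L
Kn = 6880.9 / 42
Kn = 163.831

163.831


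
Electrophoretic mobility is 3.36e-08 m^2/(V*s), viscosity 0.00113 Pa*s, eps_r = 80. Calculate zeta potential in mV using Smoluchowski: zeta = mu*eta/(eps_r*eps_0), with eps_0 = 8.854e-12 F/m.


Smoluchowski equation: zeta = mu * eta / (eps_r * eps_0)
zeta = 3.36e-08 * 0.00113 / (80 * 8.854e-12)
zeta = 0.053603 V = 53.6 mV

53.6


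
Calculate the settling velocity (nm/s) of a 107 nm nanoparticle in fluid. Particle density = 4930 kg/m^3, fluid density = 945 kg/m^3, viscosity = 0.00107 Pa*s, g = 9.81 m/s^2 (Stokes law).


Radius R = 107/2 nm = 5.35e-08 m
Density difference = 4930 - 945 = 3985 kg/m^3
v = 2 * R^2 * (rho_p - rho_f) * g / (9 * eta)
v = 2 * (5.35e-08)^2 * 3985 * 9.81 / (9 * 0.00107)
v = 2.32385e-08 m/s = 23.2385 nm/s

23.2385


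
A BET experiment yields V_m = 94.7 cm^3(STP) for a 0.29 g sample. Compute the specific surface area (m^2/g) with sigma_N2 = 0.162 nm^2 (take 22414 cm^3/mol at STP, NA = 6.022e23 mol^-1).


Number of moles in monolayer = V_m / 22414 = 94.7 / 22414 = 0.00422504
Number of molecules = moles * NA = 0.00422504 * 6.022e23
SA = molecules * sigma / mass
SA = (94.7 / 22414) * 6.022e23 * 0.162e-18 / 0.29
SA = 1421.3 m^2/g

1421.3


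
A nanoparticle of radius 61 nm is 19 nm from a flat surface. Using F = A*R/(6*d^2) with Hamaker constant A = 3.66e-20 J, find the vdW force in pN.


Convert to SI: R = 61 nm = 6.1e-08 m, d = 19 nm = 1.9e-08 m
F = A * R / (6 * d^2)
F = 3.66e-20 * 6.1e-08 / (6 * (1.9e-08)^2)
F = 1.03075e-12 N = 1.031 pN

1.031


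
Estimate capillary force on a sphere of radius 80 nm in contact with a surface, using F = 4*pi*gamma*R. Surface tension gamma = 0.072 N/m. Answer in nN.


Convert radius: R = 80 nm = 8e-08 m
F = 4 * pi * gamma * R
F = 4 * pi * 0.072 * 8e-08
F = 7.23823e-08 N = 72.3823 nN

72.3823


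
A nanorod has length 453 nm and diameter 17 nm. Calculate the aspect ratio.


Aspect ratio AR = length / diameter
AR = 453 / 17
AR = 26.65

26.65


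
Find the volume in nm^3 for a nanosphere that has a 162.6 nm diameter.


Radius r = 162.6/2 = 81.3 nm
Volume V = (4/3) * pi * r^3
V = (4/3) * pi * (81.3)^3
V = 2250920.96 nm^3

2250920.96


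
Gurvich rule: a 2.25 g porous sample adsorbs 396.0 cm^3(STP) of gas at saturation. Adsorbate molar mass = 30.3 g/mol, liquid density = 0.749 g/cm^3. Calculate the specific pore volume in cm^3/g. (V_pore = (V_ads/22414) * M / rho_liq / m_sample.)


Moles adsorbed n = V_ads / 22414 = 396.0 / 22414 = 1.766753e-02 mol
Liquid volume V_liq = n * M / rho_liq = 1.766753e-02 * 30.3 / 0.749 = 0.71472 cm^3
Specific pore volume V_pore = V_liq / m_sample = 0.71472 / 2.25
V_pore = 0.3177 cm^3/g

0.3177


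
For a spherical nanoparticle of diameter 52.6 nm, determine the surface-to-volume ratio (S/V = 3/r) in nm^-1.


Radius r = 52.6/2 = 26.3 nm
S/V = 3 / r = 3 / 26.3
S/V = 0.1141 nm^-1

0.1141


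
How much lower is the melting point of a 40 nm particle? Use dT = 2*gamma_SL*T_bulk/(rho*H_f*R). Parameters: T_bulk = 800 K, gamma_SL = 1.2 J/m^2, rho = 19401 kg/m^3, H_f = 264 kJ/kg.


Radius R = 40/2 = 20 nm = 2e-08 m
Convert H_f = 264 kJ/kg = 264000 J/kg
dT = 2 * gamma_SL * T_bulk / (rho * H_f * R)
dT = 2 * 1.2 * 800 / (19401 * 264000 * 2e-08)
dT = 18.7 K

18.7


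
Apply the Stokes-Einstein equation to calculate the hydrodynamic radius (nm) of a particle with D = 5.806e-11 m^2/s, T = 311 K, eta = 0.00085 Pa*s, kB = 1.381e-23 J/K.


Stokes-Einstein: R = kB*T / (6*pi*eta*D)
R = 1.381e-23 * 311 / (6 * pi * 0.00085 * 5.806e-11)
R = 4.61697e-09 m = 4.62 nm

4.62


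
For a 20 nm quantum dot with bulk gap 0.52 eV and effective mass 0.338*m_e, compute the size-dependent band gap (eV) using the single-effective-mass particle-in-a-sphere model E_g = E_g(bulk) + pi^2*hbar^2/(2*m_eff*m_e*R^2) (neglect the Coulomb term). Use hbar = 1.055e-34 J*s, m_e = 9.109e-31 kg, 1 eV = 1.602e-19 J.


Radius R = 20/2 nm = 1e-08 m
Confinement energy dE = pi^2 * hbar^2 / (2 * m_eff * m_e * R^2)
dE = pi^2 * (1.055e-34)^2 / (2 * 0.338 * 9.109e-31 * (1e-08)^2) J, divided by 1.602e-19 J/eV
dE = 0.0111 eV
Total band gap = E_g(bulk) + dE = 0.52 + 0.0111 = 0.5311 eV

0.5311


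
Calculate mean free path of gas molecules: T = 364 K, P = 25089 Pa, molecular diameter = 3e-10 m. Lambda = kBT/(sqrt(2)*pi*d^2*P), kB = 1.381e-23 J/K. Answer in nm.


Mean free path: lambda = kB*T / (sqrt(2) * pi * d^2 * P)
lambda = 1.381e-23 * 364 / (sqrt(2) * pi * (3e-10)^2 * 25089)
lambda = 5.01077e-07 m
lambda = 501.08 nm

501.08


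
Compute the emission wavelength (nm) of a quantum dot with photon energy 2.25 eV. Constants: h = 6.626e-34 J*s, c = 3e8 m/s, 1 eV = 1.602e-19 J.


Convert energy: E = 2.25 eV = 2.25 * 1.602e-19 = 3.6045e-19 J
lambda = h*c / E = 6.626e-34 * 3e8 / 3.6045e-19
lambda = 5.51477e-07 m = 551.5 nm

551.5


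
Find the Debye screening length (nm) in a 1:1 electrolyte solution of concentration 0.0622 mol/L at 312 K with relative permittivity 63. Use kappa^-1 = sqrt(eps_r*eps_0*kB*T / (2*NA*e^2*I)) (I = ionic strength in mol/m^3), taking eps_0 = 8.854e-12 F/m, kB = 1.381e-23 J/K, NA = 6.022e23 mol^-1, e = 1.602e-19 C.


Ionic strength I = 0.0622 * 1^2 * 1000 = 62.2 mol/m^3
kappa^-1 = sqrt(63 * 8.854e-12 * 1.381e-23 * 312 / (2 * 6.022e23 * (1.602e-19)^2 * 62.2))
kappa^-1 = 1.118 nm

1.118


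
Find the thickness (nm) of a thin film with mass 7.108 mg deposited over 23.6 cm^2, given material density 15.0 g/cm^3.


Convert: m = 7.108 mg = 7.1080e-06 kg, A = 23.6 cm^2 = 2.3600e-03 m^2, rho = 15.0 g/cm^3 = 15000 kg/m^3
t = m / (A * rho)
t = 7.1080e-06 / (2.3600e-03 * 15000)
t = 2.0079e-07 m = 200.8 nm

200.8


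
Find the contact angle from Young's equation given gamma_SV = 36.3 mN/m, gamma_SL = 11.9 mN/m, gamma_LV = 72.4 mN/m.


cos(theta) = (gamma_SV - gamma_SL) / gamma_LV
cos(theta) = (36.3 - 11.9) / 72.4
cos(theta) = 0.337017
theta = arccos(0.337017) = 70.3 degrees

70.3


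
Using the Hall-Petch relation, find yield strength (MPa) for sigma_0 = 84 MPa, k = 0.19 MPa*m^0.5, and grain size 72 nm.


d = 72 nm = 7.2e-08 m
sqrt(d) = 0.0002683282
Hall-Petch contribution = k / sqrt(d) = 0.19 / 0.0002683282 = 708.1 MPa
sigma = sigma_0 + k/sqrt(d) = 84 + 708.1 = 792.1 MPa

792.1


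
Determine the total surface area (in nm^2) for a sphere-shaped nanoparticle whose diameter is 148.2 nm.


Radius r = 148.2/2 = 74.1 nm
Surface area SA = 4 * pi * r^2
SA = 4 * pi * (74.1)^2
SA = 68999.55 nm^2

68999.55


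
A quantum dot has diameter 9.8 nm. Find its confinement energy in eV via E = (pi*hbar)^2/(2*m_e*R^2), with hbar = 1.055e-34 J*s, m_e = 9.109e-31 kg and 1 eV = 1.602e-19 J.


Radius R = 9.8/2 = 4.9 nm = 4.9e-09 m
E = (pi * 1.055e-34)^2 / (2 * 9.109e-31 * (4.9e-09)^2)
E(J) = 2.51138e-21
E = E(J) / 1.602e-19 = 0.0157 eV

0.0157


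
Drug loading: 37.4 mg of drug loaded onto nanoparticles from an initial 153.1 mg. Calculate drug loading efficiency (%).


Drug loading efficiency = (drug loaded / drug initial) * 100
DLE = 37.4 / 153.1 * 100
DLE = 0.2443 * 100
DLE = 24.43%

24.43


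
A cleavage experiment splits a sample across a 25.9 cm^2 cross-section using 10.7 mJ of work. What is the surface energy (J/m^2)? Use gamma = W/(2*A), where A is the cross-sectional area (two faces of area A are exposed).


Convert: A = 25.9 cm^2 = 0.00259 m^2, W = 10.7 mJ = 0.0107 J
Cleaving exposes two faces of area A, so total new surface = 2*A and gamma = W / (2*A)
gamma = 0.0107 / (2 * 0.00259)
gamma = 2.066 J/m^2

2.066


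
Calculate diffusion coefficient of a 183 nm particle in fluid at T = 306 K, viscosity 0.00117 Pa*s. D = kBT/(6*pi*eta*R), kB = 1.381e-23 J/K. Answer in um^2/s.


Radius R = 183/2 = 91.5 nm = 9.15e-08 m
D = kB*T / (6*pi*eta*R)
D = 1.381e-23 * 306 / (6 * pi * 0.00117 * 9.15e-08)
D = 2.09415e-12 m^2/s = 2.094 um^2/s

2.094


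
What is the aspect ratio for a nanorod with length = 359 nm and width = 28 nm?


Aspect ratio AR = length / diameter
AR = 359 / 28
AR = 12.82

12.82


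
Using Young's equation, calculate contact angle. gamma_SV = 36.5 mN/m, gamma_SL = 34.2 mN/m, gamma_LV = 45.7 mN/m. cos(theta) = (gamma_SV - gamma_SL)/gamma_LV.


cos(theta) = (gamma_SV - gamma_SL) / gamma_LV
cos(theta) = (36.5 - 34.2) / 45.7
cos(theta) = 0.050328
theta = arccos(0.050328) = 87.12 degrees

87.12


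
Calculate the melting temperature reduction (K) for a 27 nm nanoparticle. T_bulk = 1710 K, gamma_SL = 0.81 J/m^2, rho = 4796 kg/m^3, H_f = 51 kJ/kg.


Radius R = 27/2 = 13.5 nm = 1.35e-08 m
Convert H_f = 51 kJ/kg = 51000 J/kg
dT = 2 * gamma_SL * T_bulk / (rho * H_f * R)
dT = 2 * 0.81 * 1710 / (4796 * 51000 * 1.35e-08)
dT = 838.9 K

838.9


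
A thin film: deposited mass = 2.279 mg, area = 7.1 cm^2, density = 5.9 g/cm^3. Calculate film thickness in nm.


Convert: m = 2.279 mg = 2.2790e-06 kg, A = 7.1 cm^2 = 7.1000e-04 m^2, rho = 5.9 g/cm^3 = 5900 kg/m^3
t = m / (A * rho)
t = 2.2790e-06 / (7.1000e-04 * 5900)
t = 5.4404e-07 m = 544.0 nm

544.0


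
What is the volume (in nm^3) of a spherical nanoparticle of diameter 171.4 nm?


Radius r = 171.4/2 = 85.7 nm
Volume V = (4/3) * pi * r^3
V = (4/3) * pi * (85.7)^3
V = 2636520.03 nm^3

2636520.03


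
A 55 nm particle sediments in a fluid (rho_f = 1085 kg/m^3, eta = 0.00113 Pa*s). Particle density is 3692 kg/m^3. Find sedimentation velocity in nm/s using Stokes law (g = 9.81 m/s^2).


Radius R = 55/2 nm = 2.75e-08 m
Density difference = 3692 - 1085 = 2607 kg/m^3
v = 2 * R^2 * (rho_p - rho_f) * g / (9 * eta)
v = 2 * (2.75e-08)^2 * 2607 * 9.81 / (9 * 0.00113)
v = 3.80351e-09 m/s = 3.8035 nm/s

3.8035


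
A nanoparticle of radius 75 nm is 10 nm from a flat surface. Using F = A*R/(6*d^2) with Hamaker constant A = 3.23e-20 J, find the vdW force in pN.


Convert to SI: R = 75 nm = 7.5e-08 m, d = 10 nm = 1e-08 m
F = A * R / (6 * d^2)
F = 3.23e-20 * 7.5e-08 / (6 * (1e-08)^2)
F = 4.0375e-12 N = 4.038 pN

4.038


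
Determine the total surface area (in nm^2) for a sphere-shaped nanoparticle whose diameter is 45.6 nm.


Radius r = 45.6/2 = 22.8 nm
Surface area SA = 4 * pi * r^2
SA = 4 * pi * (22.8)^2
SA = 6532.5 nm^2

6532.5


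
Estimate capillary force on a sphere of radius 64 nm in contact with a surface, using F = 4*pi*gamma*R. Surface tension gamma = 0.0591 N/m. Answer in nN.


Convert radius: R = 64 nm = 6.4e-08 m
F = 4 * pi * gamma * R
F = 4 * pi * 0.0591 * 6.4e-08
F = 4.7531e-08 N = 47.531 nN

47.531


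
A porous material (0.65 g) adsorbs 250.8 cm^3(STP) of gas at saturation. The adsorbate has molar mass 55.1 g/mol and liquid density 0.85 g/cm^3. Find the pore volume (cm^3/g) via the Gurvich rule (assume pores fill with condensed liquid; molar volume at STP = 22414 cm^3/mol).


Moles adsorbed n = V_ads / 22414 = 250.8 / 22414 = 1.118944e-02 mol
Liquid volume V_liq = n * M / rho_liq = 1.118944e-02 * 55.1 / 0.85 = 0.72534 cm^3
Specific pore volume V_pore = V_liq / m_sample = 0.72534 / 0.65
V_pore = 1.1159 cm^3/g

1.1159


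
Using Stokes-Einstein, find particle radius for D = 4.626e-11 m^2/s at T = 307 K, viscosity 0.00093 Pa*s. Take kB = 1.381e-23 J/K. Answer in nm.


Stokes-Einstein: R = kB*T / (6*pi*eta*D)
R = 1.381e-23 * 307 / (6 * pi * 0.00093 * 4.626e-11)
R = 5.22808e-09 m = 5.23 nm

5.23


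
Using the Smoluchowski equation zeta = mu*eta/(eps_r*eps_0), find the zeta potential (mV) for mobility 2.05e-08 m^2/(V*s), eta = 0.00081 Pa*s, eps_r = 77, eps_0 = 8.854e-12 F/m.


Smoluchowski equation: zeta = mu * eta / (eps_r * eps_0)
zeta = 2.05e-08 * 0.00081 / (77 * 8.854e-12)
zeta = 0.024356 V = 24.36 mV

24.36


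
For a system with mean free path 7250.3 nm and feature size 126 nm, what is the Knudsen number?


Knudsen number Kn = lambda / L
Kn = 7250.3 / 126
Kn = 57.5421

57.5421


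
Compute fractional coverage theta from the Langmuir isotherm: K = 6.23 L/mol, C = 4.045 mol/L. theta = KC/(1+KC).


Langmuir isotherm: theta = K*C / (1 + K*C)
K*C = 6.23 * 4.045 = 25.20035
theta = 25.20035 / (1 + 25.20035) = 25.20035 / 26.20035
theta = 0.9618

0.9618


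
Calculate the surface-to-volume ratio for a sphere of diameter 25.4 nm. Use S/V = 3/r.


Radius r = 25.4/2 = 12.7 nm
S/V = 3 / r = 3 / 12.7
S/V = 0.2362 nm^-1

0.2362


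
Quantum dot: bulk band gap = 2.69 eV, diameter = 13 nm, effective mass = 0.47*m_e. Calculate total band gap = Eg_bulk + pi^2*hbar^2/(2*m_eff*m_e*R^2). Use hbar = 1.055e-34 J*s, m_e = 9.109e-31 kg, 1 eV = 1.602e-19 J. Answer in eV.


Radius R = 13/2 nm = 6.5e-09 m
Confinement energy dE = pi^2 * hbar^2 / (2 * m_eff * m_e * R^2)
dE = pi^2 * (1.055e-34)^2 / (2 * 0.47 * 9.109e-31 * (6.5e-09)^2) J, divided by 1.602e-19 J/eV
dE = 0.019 eV
Total band gap = E_g(bulk) + dE = 2.69 + 0.019 = 2.709 eV

2.709


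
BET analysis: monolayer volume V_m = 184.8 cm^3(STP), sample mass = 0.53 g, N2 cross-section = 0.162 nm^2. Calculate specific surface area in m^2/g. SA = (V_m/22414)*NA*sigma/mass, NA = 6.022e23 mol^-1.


Number of moles in monolayer = V_m / 22414 = 184.8 / 22414 = 0.00824485
Number of molecules = moles * NA = 0.00824485 * 6.022e23
SA = molecules * sigma / mass
SA = (184.8 / 22414) * 6.022e23 * 0.162e-18 / 0.53
SA = 1517.6 m^2/g

1517.6


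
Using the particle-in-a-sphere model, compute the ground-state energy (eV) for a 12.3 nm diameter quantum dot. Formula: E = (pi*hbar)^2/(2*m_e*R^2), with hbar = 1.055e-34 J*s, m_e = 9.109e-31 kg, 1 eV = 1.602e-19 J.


Radius R = 12.3/2 = 6.15 nm = 6.15e-09 m
E = (pi * 1.055e-34)^2 / (2 * 9.109e-31 * (6.15e-09)^2)
E(J) = 1.59424e-21
E = E(J) / 1.602e-19 = 0.01 eV

0.01


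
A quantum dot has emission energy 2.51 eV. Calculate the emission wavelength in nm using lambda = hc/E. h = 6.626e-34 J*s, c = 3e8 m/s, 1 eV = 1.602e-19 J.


Convert energy: E = 2.51 eV = 2.51 * 1.602e-19 = 4.02102e-19 J
lambda = h*c / E = 6.626e-34 * 3e8 / 4.02102e-19
lambda = 4.94352e-07 m = 494.4 nm

494.4


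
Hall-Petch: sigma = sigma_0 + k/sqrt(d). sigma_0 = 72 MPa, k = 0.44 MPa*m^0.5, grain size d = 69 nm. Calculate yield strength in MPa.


d = 69 nm = 6.9e-08 m
sqrt(d) = 0.0002626785
Hall-Petch contribution = k / sqrt(d) = 0.44 / 0.0002626785 = 1675.1 MPa
sigma = sigma_0 + k/sqrt(d) = 72 + 1675.1 = 1747.1 MPa

1747.1


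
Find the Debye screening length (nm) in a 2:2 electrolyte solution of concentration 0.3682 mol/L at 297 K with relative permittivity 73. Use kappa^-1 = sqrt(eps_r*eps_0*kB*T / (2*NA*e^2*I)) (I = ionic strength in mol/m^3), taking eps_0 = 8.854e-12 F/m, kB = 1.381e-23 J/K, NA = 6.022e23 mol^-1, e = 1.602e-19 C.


Ionic strength I = 0.3682 * 2^2 * 1000 = 1472.8 mol/m^3
kappa^-1 = sqrt(73 * 8.854e-12 * 1.381e-23 * 297 / (2 * 6.022e23 * (1.602e-19)^2 * 1472.8))
kappa^-1 = 0.241 nm

0.241


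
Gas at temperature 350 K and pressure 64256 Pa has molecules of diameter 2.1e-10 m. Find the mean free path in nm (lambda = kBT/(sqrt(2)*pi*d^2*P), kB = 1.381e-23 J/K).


Mean free path: lambda = kB*T / (sqrt(2) * pi * d^2 * P)
lambda = 1.381e-23 * 350 / (sqrt(2) * pi * (2.1e-10)^2 * 64256)
lambda = 3.83923e-07 m
lambda = 383.92 nm

383.92


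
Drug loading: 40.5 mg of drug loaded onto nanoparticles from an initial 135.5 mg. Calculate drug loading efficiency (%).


Drug loading efficiency = (drug loaded / drug initial) * 100
DLE = 40.5 / 135.5 * 100
DLE = 0.2989 * 100
DLE = 29.89%

29.89


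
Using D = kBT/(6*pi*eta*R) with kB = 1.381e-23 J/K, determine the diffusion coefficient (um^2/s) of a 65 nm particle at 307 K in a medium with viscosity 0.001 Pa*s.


Radius R = 65/2 = 32.5 nm = 3.25e-08 m
D = kB*T / (6*pi*eta*R)
D = 1.381e-23 * 307 / (6 * pi * 0.001 * 3.25e-08)
D = 6.92066e-12 m^2/s = 6.921 um^2/s

6.921


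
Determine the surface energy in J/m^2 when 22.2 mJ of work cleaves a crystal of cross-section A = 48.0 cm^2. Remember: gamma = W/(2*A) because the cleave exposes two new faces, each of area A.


Convert: A = 48.0 cm^2 = 0.0048 m^2, W = 22.2 mJ = 0.0222 J
Cleaving exposes two faces of area A, so total new surface = 2*A and gamma = W / (2*A)
gamma = 0.0222 / (2 * 0.0048)
gamma = 2.312 J/m^2

2.312


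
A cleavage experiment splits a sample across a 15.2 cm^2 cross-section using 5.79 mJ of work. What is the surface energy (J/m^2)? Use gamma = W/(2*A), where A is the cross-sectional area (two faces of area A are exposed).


Convert: A = 15.2 cm^2 = 0.00152 m^2, W = 5.79 mJ = 0.00579 J
Cleaving exposes two faces of area A, so total new surface = 2*A and gamma = W / (2*A)
gamma = 0.00579 / (2 * 0.00152)
gamma = 1.905 J/m^2

1.905


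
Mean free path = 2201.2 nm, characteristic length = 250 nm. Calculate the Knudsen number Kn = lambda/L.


Knudsen number Kn = lambda / L
Kn = 2201.2 / 250
Kn = 8.8048

8.8048


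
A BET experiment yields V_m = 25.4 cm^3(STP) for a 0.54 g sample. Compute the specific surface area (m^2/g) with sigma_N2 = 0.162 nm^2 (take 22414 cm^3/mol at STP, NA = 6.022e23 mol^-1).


Number of moles in monolayer = V_m / 22414 = 25.4 / 22414 = 0.00113322
Number of molecules = moles * NA = 0.00113322 * 6.022e23
SA = molecules * sigma / mass
SA = (25.4 / 22414) * 6.022e23 * 0.162e-18 / 0.54
SA = 204.7 m^2/g

204.7


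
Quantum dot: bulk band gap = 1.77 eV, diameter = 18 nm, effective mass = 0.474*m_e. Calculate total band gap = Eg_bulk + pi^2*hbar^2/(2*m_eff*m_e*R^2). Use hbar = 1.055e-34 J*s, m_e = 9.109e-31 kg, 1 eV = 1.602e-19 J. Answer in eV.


Radius R = 18/2 nm = 9e-09 m
Confinement energy dE = pi^2 * hbar^2 / (2 * m_eff * m_e * R^2)
dE = pi^2 * (1.055e-34)^2 / (2 * 0.474 * 9.109e-31 * (9e-09)^2) J, divided by 1.602e-19 J/eV
dE = 0.0098 eV
Total band gap = E_g(bulk) + dE = 1.77 + 0.0098 = 1.7798 eV

1.7798


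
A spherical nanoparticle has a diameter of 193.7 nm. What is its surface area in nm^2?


Radius r = 193.7/2 = 96.85 nm
Surface area SA = 4 * pi * r^2
SA = 4 * pi * (96.85)^2
SA = 117871.58 nm^2

117871.58


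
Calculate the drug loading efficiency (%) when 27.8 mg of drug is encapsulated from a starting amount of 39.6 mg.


Drug loading efficiency = (drug loaded / drug initial) * 100
DLE = 27.8 / 39.6 * 100
DLE = 0.702 * 100
DLE = 70.2%

70.2


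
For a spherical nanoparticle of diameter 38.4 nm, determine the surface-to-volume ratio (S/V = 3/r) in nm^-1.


Radius r = 38.4/2 = 19.2 nm
S/V = 3 / r = 3 / 19.2
S/V = 0.1562 nm^-1

0.1562


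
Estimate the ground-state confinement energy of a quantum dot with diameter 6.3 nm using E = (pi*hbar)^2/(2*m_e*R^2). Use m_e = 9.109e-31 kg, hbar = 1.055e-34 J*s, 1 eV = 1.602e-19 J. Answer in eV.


Radius R = 6.3/2 = 3.15 nm = 3.15e-09 m
E = (pi * 1.055e-34)^2 / (2 * 9.109e-31 * (3.15e-09)^2)
E(J) = 6.07691e-21
E = E(J) / 1.602e-19 = 0.0379 eV

0.0379


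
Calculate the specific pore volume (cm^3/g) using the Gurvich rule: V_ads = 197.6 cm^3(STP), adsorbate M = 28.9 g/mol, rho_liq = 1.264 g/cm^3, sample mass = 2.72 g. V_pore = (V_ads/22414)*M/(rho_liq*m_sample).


Moles adsorbed n = V_ads / 22414 = 197.6 / 22414 = 8.815919e-03 mol
Liquid volume V_liq = n * M / rho_liq = 8.815919e-03 * 28.9 / 1.264 = 0.20157 cm^3
Specific pore volume V_pore = V_liq / m_sample = 0.20157 / 2.72
V_pore = 0.0741 cm^3/g

0.0741


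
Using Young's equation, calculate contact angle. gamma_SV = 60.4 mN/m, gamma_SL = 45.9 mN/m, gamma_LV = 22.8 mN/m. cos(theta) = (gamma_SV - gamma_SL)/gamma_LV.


cos(theta) = (gamma_SV - gamma_SL) / gamma_LV
cos(theta) = (60.4 - 45.9) / 22.8
cos(theta) = 0.635965
theta = arccos(0.635965) = 50.51 degrees

50.51


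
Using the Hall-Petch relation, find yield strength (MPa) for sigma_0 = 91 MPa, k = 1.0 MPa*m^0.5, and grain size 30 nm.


d = 30 nm = 3e-08 m
sqrt(d) = 0.0001732051
Hall-Petch contribution = k / sqrt(d) = 1.0 / 0.0001732051 = 5773.5 MPa
sigma = sigma_0 + k/sqrt(d) = 91 + 5773.5 = 5864.5 MPa

5864.5


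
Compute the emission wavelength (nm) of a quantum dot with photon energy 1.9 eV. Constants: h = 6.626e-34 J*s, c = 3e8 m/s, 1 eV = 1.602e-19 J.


Convert energy: E = 1.9 eV = 1.9 * 1.602e-19 = 3.0438e-19 J
lambda = h*c / E = 6.626e-34 * 3e8 / 3.0438e-19
lambda = 6.53065e-07 m = 653.1 nm

653.1


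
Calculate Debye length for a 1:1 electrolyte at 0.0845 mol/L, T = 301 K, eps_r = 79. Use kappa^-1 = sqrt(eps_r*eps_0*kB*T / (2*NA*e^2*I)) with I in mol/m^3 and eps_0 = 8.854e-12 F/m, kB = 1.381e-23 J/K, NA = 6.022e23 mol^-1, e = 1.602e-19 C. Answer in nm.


Ionic strength I = 0.0845 * 1^2 * 1000 = 84.5 mol/m^3
kappa^-1 = sqrt(79 * 8.854e-12 * 1.381e-23 * 301 / (2 * 6.022e23 * (1.602e-19)^2 * 84.5))
kappa^-1 = 1.055 nm

1.055


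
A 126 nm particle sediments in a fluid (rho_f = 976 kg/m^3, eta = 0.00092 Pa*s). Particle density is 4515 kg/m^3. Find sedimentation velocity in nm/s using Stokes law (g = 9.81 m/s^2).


Radius R = 126/2 nm = 6.3e-08 m
Density difference = 4515 - 976 = 3539 kg/m^3
v = 2 * R^2 * (rho_p - rho_f) * g / (9 * eta)
v = 2 * (6.3e-08)^2 * 3539 * 9.81 / (9 * 0.00092)
v = 3.32836e-08 m/s = 33.2836 nm/s

33.2836


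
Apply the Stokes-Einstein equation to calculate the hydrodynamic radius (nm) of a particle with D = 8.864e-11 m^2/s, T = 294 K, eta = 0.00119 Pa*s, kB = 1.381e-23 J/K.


Stokes-Einstein: R = kB*T / (6*pi*eta*D)
R = 1.381e-23 * 294 / (6 * pi * 0.00119 * 8.864e-11)
R = 2.04203e-09 m = 2.04 nm

2.04


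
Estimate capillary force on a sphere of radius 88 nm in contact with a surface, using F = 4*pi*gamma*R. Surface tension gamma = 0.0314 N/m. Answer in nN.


Convert radius: R = 88 nm = 8.8e-08 m
F = 4 * pi * gamma * R
F = 4 * pi * 0.0314 * 8.8e-08
F = 3.47234e-08 N = 34.7234 nN

34.7234


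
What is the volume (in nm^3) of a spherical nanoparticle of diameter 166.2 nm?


Radius r = 166.2/2 = 83.1 nm
Volume V = (4/3) * pi * r^3
V = (4/3) * pi * (83.1)^3
V = 2403763.19 nm^3

2403763.19


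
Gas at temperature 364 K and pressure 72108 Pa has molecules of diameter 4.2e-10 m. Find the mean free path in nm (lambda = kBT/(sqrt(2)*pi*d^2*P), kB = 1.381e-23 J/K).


Mean free path: lambda = kB*T / (sqrt(2) * pi * d^2 * P)
lambda = 1.381e-23 * 364 / (sqrt(2) * pi * (4.2e-10)^2 * 72108)
lambda = 8.89505e-08 m
lambda = 88.95 nm

88.95


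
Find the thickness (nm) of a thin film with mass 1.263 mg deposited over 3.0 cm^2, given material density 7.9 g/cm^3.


Convert: m = 1.263 mg = 1.2630e-06 kg, A = 3.0 cm^2 = 3.0000e-04 m^2, rho = 7.9 g/cm^3 = 7900 kg/m^3
t = m / (A * rho)
t = 1.2630e-06 / (3.0000e-04 * 7900)
t = 5.3291e-07 m = 532.9 nm

532.9


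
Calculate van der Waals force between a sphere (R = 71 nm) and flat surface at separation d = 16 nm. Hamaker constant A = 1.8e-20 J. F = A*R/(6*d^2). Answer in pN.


Convert to SI: R = 71 nm = 7.1e-08 m, d = 16 nm = 1.6e-08 m
F = A * R / (6 * d^2)
F = 1.8e-20 * 7.1e-08 / (6 * (1.6e-08)^2)
F = 8.32031e-13 N = 0.832 pN

0.832


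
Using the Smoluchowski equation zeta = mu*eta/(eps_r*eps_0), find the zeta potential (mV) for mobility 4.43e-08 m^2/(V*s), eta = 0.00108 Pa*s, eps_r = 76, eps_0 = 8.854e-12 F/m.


Smoluchowski equation: zeta = mu * eta / (eps_r * eps_0)
zeta = 4.43e-08 * 0.00108 / (76 * 8.854e-12)
zeta = 0.071101 V = 71.1 mV

71.1


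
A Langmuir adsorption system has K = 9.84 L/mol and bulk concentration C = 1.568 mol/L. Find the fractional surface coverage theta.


Langmuir isotherm: theta = K*C / (1 + K*C)
K*C = 9.84 * 1.568 = 15.42912
theta = 15.42912 / (1 + 15.42912) = 15.42912 / 16.42912
theta = 0.9391

0.9391


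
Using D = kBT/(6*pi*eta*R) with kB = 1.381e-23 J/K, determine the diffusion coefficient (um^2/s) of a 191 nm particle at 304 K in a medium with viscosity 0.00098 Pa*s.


Radius R = 191/2 = 95.5 nm = 9.55e-08 m
D = kB*T / (6*pi*eta*R)
D = 1.381e-23 * 304 / (6 * pi * 0.00098 * 9.55e-08)
D = 2.37978e-12 m^2/s = 2.38 um^2/s

2.38


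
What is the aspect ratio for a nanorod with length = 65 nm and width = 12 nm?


Aspect ratio AR = length / diameter
AR = 65 / 12
AR = 5.42

5.42


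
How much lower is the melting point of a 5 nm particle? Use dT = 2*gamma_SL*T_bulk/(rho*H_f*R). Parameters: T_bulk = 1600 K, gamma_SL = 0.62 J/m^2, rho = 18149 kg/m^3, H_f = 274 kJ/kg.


Radius R = 5/2 = 2.5 nm = 2.5e-09 m
Convert H_f = 274 kJ/kg = 274000 J/kg
dT = 2 * gamma_SL * T_bulk / (rho * H_f * R)
dT = 2 * 0.62 * 1600 / (18149 * 274000 * 2.5e-09)
dT = 159.6 K

159.6


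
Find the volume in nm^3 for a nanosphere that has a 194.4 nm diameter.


Radius r = 194.4/2 = 97.2 nm
Volume V = (4/3) * pi * r^3
V = (4/3) * pi * (97.2)^3
V = 3846691.91 nm^3

3846691.91


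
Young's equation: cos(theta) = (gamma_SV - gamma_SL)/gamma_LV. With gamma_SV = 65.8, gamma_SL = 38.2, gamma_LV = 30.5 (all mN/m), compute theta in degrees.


cos(theta) = (gamma_SV - gamma_SL) / gamma_LV
cos(theta) = (65.8 - 38.2) / 30.5
cos(theta) = 0.904918
theta = arccos(0.904918) = 25.19 degrees

25.19


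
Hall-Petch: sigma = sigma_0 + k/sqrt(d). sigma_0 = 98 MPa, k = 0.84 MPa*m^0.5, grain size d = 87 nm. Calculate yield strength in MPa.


d = 87 nm = 8.7e-08 m
sqrt(d) = 0.0002949576
Hall-Petch contribution = k / sqrt(d) = 0.84 / 0.0002949576 = 2847.9 MPa
sigma = sigma_0 + k/sqrt(d) = 98 + 2847.9 = 2945.9 MPa

2945.9


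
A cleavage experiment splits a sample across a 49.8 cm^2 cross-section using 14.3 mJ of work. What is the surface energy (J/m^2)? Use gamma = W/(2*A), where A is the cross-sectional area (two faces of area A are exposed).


Convert: A = 49.8 cm^2 = 0.00498 m^2, W = 14.3 mJ = 0.0143 J
Cleaving exposes two faces of area A, so total new surface = 2*A and gamma = W / (2*A)
gamma = 0.0143 / (2 * 0.00498)
gamma = 1.436 J/m^2

1.436


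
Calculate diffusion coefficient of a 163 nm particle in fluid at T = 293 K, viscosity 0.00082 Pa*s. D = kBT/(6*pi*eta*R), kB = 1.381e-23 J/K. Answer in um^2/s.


Radius R = 163/2 = 81.5 nm = 8.15e-08 m
D = kB*T / (6*pi*eta*R)
D = 1.381e-23 * 293 / (6 * pi * 0.00082 * 8.15e-08)
D = 3.2121e-12 m^2/s = 3.212 um^2/s

3.212


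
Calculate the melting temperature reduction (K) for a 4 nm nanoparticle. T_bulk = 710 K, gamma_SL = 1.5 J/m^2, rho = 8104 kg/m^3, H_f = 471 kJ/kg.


Radius R = 4/2 = 2 nm = 2e-09 m
Convert H_f = 471 kJ/kg = 471000 J/kg
dT = 2 * gamma_SL * T_bulk / (rho * H_f * R)
dT = 2 * 1.5 * 710 / (8104 * 471000 * 2e-09)
dT = 279.0 K

279.0


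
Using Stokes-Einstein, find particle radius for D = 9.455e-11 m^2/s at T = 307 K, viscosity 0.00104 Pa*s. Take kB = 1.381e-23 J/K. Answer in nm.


Stokes-Einstein: R = kB*T / (6*pi*eta*D)
R = 1.381e-23 * 307 / (6 * pi * 0.00104 * 9.455e-11)
R = 2.28737e-09 m = 2.29 nm

2.29


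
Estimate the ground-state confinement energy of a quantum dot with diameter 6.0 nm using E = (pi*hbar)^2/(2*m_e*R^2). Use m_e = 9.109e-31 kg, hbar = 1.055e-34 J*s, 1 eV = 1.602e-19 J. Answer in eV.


Radius R = 6.0/2 = 3 nm = 3e-09 m
E = (pi * 1.055e-34)^2 / (2 * 9.109e-31 * (3e-09)^2)
E(J) = 6.69979e-21
E = E(J) / 1.602e-19 = 0.0418 eV

0.0418


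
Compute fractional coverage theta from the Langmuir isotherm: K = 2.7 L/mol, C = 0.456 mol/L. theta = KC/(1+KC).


Langmuir isotherm: theta = K*C / (1 + K*C)
K*C = 2.7 * 0.456 = 1.2312
theta = 1.2312 / (1 + 1.2312) = 1.2312 / 2.2312
theta = 0.5518

0.5518


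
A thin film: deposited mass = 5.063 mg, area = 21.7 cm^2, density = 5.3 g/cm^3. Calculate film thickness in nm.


Convert: m = 5.063 mg = 5.0630e-06 kg, A = 21.7 cm^2 = 2.1700e-03 m^2, rho = 5.3 g/cm^3 = 5300 kg/m^3
t = m / (A * rho)
t = 5.0630e-06 / (2.1700e-03 * 5300)
t = 4.4022e-07 m = 440.2 nm

440.2


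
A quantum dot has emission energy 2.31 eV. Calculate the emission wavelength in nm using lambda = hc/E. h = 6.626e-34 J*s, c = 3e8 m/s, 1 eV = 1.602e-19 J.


Convert energy: E = 2.31 eV = 2.31 * 1.602e-19 = 3.70062e-19 J
lambda = h*c / E = 6.626e-34 * 3e8 / 3.70062e-19
lambda = 5.37153e-07 m = 537.2 nm

537.2


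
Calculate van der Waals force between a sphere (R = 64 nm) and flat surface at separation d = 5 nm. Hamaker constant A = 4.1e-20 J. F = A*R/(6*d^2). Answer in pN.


Convert to SI: R = 64 nm = 6.4e-08 m, d = 5 nm = 5e-09 m
F = A * R / (6 * d^2)
F = 4.1e-20 * 6.4e-08 / (6 * (5e-09)^2)
F = 1.74933e-11 N = 17.493 pN

17.493


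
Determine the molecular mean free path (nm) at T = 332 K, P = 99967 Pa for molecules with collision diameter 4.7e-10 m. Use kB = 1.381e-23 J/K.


Mean free path: lambda = kB*T / (sqrt(2) * pi * d^2 * P)
lambda = 1.381e-23 * 332 / (sqrt(2) * pi * (4.7e-10)^2 * 99967)
lambda = 4.6732e-08 m
lambda = 46.73 nm

46.73


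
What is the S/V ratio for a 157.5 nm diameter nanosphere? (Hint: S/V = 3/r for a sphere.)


Radius r = 157.5/2 = 78.75 nm
S/V = 3 / r = 3 / 78.75
S/V = 0.0381 nm^-1

0.0381


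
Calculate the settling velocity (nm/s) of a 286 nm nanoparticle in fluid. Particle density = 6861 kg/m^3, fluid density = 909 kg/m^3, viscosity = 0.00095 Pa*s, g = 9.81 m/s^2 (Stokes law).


Radius R = 286/2 nm = 1.43e-07 m
Density difference = 6861 - 909 = 5952 kg/m^3
v = 2 * R^2 * (rho_p - rho_f) * g / (9 * eta)
v = 2 * (1.43e-07)^2 * 5952 * 9.81 / (9 * 0.00095)
v = 2.79298e-07 m/s = 279.298 nm/s

279.298


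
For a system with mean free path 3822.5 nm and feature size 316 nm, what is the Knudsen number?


Knudsen number Kn = lambda / L
Kn = 3822.5 / 316
Kn = 12.0965

12.0965


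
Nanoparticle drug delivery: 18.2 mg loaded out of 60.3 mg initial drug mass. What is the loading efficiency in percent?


Drug loading efficiency = (drug loaded / drug initial) * 100
DLE = 18.2 / 60.3 * 100
DLE = 0.3018 * 100
DLE = 30.18%

30.18


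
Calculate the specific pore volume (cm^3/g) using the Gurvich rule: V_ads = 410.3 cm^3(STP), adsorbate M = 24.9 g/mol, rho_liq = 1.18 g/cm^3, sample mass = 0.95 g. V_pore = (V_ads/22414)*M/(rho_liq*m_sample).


Moles adsorbed n = V_ads / 22414 = 410.3 / 22414 = 1.830552e-02 mol
Liquid volume V_liq = n * M / rho_liq = 1.830552e-02 * 24.9 / 1.18 = 0.38628 cm^3
Specific pore volume V_pore = V_liq / m_sample = 0.38628 / 0.95
V_pore = 0.4066 cm^3/g

0.4066


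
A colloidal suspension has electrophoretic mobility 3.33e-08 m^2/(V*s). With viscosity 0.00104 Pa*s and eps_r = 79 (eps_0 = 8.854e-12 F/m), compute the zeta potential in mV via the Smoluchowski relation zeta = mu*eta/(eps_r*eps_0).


Smoluchowski equation: zeta = mu * eta / (eps_r * eps_0)
zeta = 3.33e-08 * 0.00104 / (79 * 8.854e-12)
zeta = 0.049512 V = 49.51 mV

49.51


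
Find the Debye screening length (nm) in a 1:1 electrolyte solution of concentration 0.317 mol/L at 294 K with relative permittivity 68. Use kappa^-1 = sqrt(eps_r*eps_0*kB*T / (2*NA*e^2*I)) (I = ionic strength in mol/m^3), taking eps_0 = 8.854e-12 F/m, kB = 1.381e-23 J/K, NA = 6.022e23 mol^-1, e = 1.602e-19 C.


Ionic strength I = 0.317 * 1^2 * 1000 = 317 mol/m^3
kappa^-1 = sqrt(68 * 8.854e-12 * 1.381e-23 * 294 / (2 * 6.022e23 * (1.602e-19)^2 * 317))
kappa^-1 = 0.499 nm

0.499


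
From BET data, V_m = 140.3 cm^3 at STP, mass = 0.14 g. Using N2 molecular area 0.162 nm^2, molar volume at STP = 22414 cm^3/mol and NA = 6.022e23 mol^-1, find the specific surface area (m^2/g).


Number of moles in monolayer = V_m / 22414 = 140.3 / 22414 = 0.00625948
Number of molecules = moles * NA = 0.00625948 * 6.022e23
SA = molecules * sigma / mass
SA = (140.3 / 22414) * 6.022e23 * 0.162e-18 / 0.14
SA = 4361.8 m^2/g

4361.8


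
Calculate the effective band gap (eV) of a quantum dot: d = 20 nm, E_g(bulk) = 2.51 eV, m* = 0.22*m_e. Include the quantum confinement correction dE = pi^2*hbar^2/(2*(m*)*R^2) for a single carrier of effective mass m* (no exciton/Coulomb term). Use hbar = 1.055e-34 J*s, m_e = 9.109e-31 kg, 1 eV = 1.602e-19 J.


Radius R = 20/2 nm = 1e-08 m
Confinement energy dE = pi^2 * hbar^2 / (2 * m_eff * m_e * R^2)
dE = pi^2 * (1.055e-34)^2 / (2 * 0.22 * 9.109e-31 * (1e-08)^2) J, divided by 1.602e-19 J/eV
dE = 0.0171 eV
Total band gap = E_g(bulk) + dE = 2.51 + 0.0171 = 2.5271 eV

2.5271


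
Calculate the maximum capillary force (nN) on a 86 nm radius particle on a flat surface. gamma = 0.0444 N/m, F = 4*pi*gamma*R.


Convert radius: R = 86 nm = 8.6e-08 m
F = 4 * pi * gamma * R
F = 4 * pi * 0.0444 * 8.6e-08
F = 4.79834e-08 N = 47.9834 nN

47.9834


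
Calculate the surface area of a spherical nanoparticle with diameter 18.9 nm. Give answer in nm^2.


Radius r = 18.9/2 = 9.45 nm
Surface area SA = 4 * pi * r^2
SA = 4 * pi * (9.45)^2
SA = 1122.21 nm^2

1122.21


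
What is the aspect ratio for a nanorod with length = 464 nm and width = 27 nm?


Aspect ratio AR = length / diameter
AR = 464 / 27
AR = 17.19

17.19


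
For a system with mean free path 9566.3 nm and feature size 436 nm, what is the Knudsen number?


Knudsen number Kn = lambda / L
Kn = 9566.3 / 436
Kn = 21.9411

21.9411


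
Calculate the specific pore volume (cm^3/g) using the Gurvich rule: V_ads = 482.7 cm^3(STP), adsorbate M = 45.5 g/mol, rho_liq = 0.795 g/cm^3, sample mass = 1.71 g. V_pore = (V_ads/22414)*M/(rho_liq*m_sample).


Moles adsorbed n = V_ads / 22414 = 482.7 / 22414 = 2.153565e-02 mol
Liquid volume V_liq = n * M / rho_liq = 2.153565e-02 * 45.5 / 0.795 = 1.23254 cm^3
Specific pore volume V_pore = V_liq / m_sample = 1.23254 / 1.71
V_pore = 0.7208 cm^3/g

0.7208
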